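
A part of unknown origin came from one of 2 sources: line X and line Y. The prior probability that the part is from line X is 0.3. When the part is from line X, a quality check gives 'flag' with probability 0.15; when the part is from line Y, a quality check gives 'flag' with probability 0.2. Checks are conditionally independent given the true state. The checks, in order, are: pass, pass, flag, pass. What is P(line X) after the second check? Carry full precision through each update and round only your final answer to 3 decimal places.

After 'pass': P(line X) = 0.85·0.3000 / (0.85·0.3000 + 0.8·0.7000) ≈ 0.3129
After 'pass': P(line X) = 0.85·0.3129 / (0.85·0.3129 + 0.8·0.6871) ≈ 0.3261

0.326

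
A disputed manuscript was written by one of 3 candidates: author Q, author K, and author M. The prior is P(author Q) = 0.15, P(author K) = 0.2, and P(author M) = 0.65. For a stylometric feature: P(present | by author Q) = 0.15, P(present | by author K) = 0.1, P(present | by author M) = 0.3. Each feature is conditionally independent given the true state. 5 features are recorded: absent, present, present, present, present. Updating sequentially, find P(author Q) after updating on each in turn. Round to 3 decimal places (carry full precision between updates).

0.017

After 'absent': normaliser = 0.85·0.1500 + 0.9·0.2000 + 0.7·0.6500; P(author Q) ≈ 0.1672, P(author K) ≈ 0.2361, P(author M) ≈ 0.5967
After 'present': normaliser = 0.15·0.1672 + 0.1·0.2361 + 0.3·0.5967; P(author Q) ≈ 0.1102, P(author K) ≈ 0.1037, P(author M) ≈ 0.7862
After 'present': normaliser = 0.15·0.1102 + 0.1·0.1037 + 0.3·0.7862; P(author Q) ≈ 0.0629, P(author K) ≈ 0.0395, P(author M) ≈ 0.8977
After 'present': normaliser = 0.15·0.0629 + 0.1·0.0395 + 0.3·0.8977; P(author Q) ≈ 0.0334, P(author K) ≈ 0.0140, P(author M) ≈ 0.9527
After 'present': normaliser = 0.15·0.0334 + 0.1·0.0140 + 0.3·0.9527; P(author Q) ≈ 0.0171, P(author K) ≈ 0.0048, P(author M) ≈ 0.9781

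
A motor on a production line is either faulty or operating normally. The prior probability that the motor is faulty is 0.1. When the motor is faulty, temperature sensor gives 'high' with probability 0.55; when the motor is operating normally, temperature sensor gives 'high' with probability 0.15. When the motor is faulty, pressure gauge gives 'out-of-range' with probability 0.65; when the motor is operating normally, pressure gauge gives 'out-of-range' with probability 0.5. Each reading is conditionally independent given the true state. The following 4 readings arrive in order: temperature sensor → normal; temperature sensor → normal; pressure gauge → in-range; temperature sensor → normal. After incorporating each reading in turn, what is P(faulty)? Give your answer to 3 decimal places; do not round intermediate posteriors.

After temperature sensor='normal': P(faulty) = 0.45·0.1000 / (0.45·0.1000 + 0.85·0.9000) ≈ 0.0556
After temperature sensor='normal': P(faulty) = 0.45·0.0556 / (0.45·0.0556 + 0.85·0.9444) ≈ 0.0302
After pressure gauge='in-range': P(faulty) = 0.35·0.0302 / (0.35·0.0302 + 0.5·0.9698) ≈ 0.0213
After temperature sensor='normal': P(faulty) = 0.45·0.0213 / (0.45·0.0213 + 0.85·0.9787) ≈ 0.0114

0.011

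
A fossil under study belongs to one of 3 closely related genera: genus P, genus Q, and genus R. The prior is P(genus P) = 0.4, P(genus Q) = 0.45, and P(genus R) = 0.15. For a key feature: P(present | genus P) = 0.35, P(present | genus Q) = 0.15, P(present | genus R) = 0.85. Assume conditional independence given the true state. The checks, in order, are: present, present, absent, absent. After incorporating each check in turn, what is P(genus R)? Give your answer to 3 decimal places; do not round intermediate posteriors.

0.080

Each posterior becomes the prior for the next update.
After 'present': normaliser = 0.35·0.4000 + 0.15·0.4500 + 0.85·0.1500; P(genus P) ≈ 0.4179, P(genus Q) ≈ 0.2015, P(genus R) ≈ 0.3806
After 'present': normaliser = 0.35·0.4179 + 0.15·0.2015 + 0.85·0.3806; P(genus P) ≈ 0.2925, P(genus Q) ≈ 0.0604, P(genus R) ≈ 0.6470
After 'absent': normaliser = 0.65·0.2925 + 0.85·0.0604 + 0.15·0.6470; P(genus P) ≈ 0.5616, P(genus Q) ≈ 0.1518, P(genus R) ≈ 0.2866
After 'absent': normaliser = 0.65·0.5616 + 0.85·0.1518 + 0.15·0.2866; P(genus P) ≈ 0.6797, P(genus Q) ≈ 0.2402, P(genus R) ≈ 0.0801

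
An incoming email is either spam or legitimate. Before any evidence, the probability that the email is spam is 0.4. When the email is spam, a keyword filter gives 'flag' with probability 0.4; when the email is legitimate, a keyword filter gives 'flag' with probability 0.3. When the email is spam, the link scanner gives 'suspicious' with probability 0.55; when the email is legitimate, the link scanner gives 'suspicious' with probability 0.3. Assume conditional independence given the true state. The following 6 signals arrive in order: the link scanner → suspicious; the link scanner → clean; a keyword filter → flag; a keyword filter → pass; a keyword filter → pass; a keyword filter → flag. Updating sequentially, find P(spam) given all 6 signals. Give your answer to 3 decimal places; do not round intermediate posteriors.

Each posterior becomes the prior for the next update.
After the link scanner='suspicious': P(spam) = 0.55·0.4000 / (0.55·0.4000 + 0.3·0.6000) ≈ 0.5500
After the link scanner='clean': P(spam) = 0.45·0.5500 / (0.45·0.5500 + 0.7·0.4500) ≈ 0.4400
After a keyword filter='flag': P(spam) = 0.4·0.4400 / (0.4·0.4400 + 0.3·0.5600) ≈ 0.5116
After a keyword filter='pass': P(spam) = 0.6·0.5116 / (0.6·0.5116 + 0.7·0.4884) ≈ 0.4731
After a keyword filter='pass': P(spam) = 0.6·0.4731 / (0.6·0.4731 + 0.7·0.5269) ≈ 0.4349
After a keyword filter='flag': P(spam) = 0.4·0.4349 / (0.4·0.4349 + 0.3·0.5651) ≈ 0.5065

0.506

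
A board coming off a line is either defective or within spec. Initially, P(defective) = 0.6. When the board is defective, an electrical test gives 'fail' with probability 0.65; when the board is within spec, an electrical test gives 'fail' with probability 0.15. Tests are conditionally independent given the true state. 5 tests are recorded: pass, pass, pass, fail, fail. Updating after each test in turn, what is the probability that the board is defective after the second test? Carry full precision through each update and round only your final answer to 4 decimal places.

After 'pass': P(defective) = 0.35·0.6000 / (0.35·0.6000 + 0.85·0.4000) ≈ 0.3818
After 'pass': P(defective) = 0.35·0.3818 / (0.35·0.3818 + 0.85·0.6182) ≈ 0.2028

0.2028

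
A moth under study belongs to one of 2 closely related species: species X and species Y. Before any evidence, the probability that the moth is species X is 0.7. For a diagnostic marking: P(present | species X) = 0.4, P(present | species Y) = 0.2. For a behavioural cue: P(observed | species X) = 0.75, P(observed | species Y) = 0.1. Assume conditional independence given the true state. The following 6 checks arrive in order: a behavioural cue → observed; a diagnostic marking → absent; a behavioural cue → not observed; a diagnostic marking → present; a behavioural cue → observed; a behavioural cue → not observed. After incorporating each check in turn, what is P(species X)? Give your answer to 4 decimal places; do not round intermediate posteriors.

After a behavioural cue='observed': P(species X) = 0.75·0.7000 / (0.75·0.7000 + 0.1·0.3000) ≈ 0.9459
After a diagnostic marking='absent': P(species X) = 0.6·0.9459 / (0.6·0.9459 + 0.8·0.0541) ≈ 0.9292
After a behavioural cue='not observed': P(species X) = 0.25·0.9292 / (0.25·0.9292 + 0.9·0.0708) ≈ 0.7848
After a diagnostic marking='present': P(species X) = 0.4·0.7848 / (0.4·0.7848 + 0.2·0.2152) ≈ 0.8794
After a behavioural cue='observed': P(species X) = 0.75·0.8794 / (0.75·0.8794 + 0.1·0.1206) ≈ 0.9820
After a behavioural cue='not observed': P(species X) = 0.25·0.9820 / (0.25·0.9820 + 0.9·0.0180) ≈ 0.9382

0.9382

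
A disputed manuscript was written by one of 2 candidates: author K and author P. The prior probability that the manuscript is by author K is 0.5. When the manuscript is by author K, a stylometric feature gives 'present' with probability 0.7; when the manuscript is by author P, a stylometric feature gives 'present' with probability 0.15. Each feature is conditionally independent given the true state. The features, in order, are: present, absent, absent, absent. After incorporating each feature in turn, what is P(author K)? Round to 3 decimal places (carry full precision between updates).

Apply Bayes' rule sequentially, carrying P(author K) forward.
After 'present': P(author K) = 0.7·0.5000 / (0.7·0.5000 + 0.15·0.5000) ≈ 0.8235
After 'absent': P(author K) = 0.3·0.8235 / (0.3·0.8235 + 0.85·0.1765) ≈ 0.6222
After 'absent': P(author K) = 0.3·0.6222 / (0.3·0.6222 + 0.85·0.3778) ≈ 0.3676
After 'absent': P(author K) = 0.3·0.3676 / (0.3·0.3676 + 0.85·0.6324) ≈ 0.1702

0.170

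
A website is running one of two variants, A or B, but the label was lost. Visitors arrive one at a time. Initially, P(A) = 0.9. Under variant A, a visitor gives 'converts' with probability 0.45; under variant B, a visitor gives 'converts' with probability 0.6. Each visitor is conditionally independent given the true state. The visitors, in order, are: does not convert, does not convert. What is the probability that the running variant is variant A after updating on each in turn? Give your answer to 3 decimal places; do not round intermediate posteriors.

After 'does not convert': P(A) = 0.55·0.9000 / (0.55·0.9000 + 0.4·0.1000) ≈ 0.9252
After 'does not convert': P(A) = 0.55·0.9252 / (0.55·0.9252 + 0.4·0.0748) ≈ 0.9445

0.944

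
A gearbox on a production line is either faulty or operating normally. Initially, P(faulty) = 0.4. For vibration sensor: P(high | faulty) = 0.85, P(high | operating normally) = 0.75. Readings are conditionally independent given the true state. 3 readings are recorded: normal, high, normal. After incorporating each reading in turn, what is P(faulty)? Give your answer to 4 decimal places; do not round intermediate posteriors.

After 'normal': P(faulty) = 0.15·0.4000 / (0.15·0.4000 + 0.25·0.6000) ≈ 0.2857
After 'high': P(faulty) = 0.85·0.2857 / (0.85·0.2857 + 0.75·0.7143) ≈ 0.3119
After 'normal': P(faulty) = 0.15·0.3119 / (0.15·0.3119 + 0.25·0.6881) ≈ 0.2138

0.2138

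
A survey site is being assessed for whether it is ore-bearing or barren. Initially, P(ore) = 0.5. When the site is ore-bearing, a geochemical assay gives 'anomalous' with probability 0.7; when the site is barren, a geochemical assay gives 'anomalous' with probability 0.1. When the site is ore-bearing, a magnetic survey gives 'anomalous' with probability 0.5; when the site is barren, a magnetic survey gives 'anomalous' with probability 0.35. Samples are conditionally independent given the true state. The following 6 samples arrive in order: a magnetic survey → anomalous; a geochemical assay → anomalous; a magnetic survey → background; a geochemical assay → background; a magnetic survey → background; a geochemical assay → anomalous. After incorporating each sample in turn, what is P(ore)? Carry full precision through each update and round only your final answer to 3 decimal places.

Apply Bayes' rule sequentially, carrying P(ore) forward.
After a magnetic survey='anomalous': P(ore) = 0.5·0.5000 / (0.5·0.5000 + 0.35·0.5000) ≈ 0.5882
After a geochemical assay='anomalous': P(ore) = 0.7·0.5882 / (0.7·0.5882 + 0.1·0.4118) ≈ 0.9091
After a magnetic survey='background': P(ore) = 0.5·0.9091 / (0.5·0.9091 + 0.65·0.0909) ≈ 0.8850
After a geochemical assay='background': P(ore) = 0.3·0.8850 / (0.3·0.8850 + 0.9·0.1150) ≈ 0.7194
After a magnetic survey='background': P(ore) = 0.5·0.7194 / (0.5·0.7194 + 0.65·0.2806) ≈ 0.6636
After a geochemical assay='anomalous': P(ore) = 0.7·0.6636 / (0.7·0.6636 + 0.1·0.3364) ≈ 0.9325

0.932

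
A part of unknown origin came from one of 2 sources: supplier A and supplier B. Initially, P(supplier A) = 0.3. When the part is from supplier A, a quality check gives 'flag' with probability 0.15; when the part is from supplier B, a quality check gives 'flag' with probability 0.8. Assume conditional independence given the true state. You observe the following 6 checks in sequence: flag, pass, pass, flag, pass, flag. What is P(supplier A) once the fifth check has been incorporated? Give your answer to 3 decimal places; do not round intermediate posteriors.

After 'flag': P(supplier A) = 0.15·0.3000 / (0.15·0.3000 + 0.8·0.7000) ≈ 0.0744
After 'pass': P(supplier A) = 0.85·0.0744 / (0.85·0.0744 + 0.2·0.9256) ≈ 0.2546
After 'pass': P(supplier A) = 0.85·0.2546 / (0.85·0.2546 + 0.2·0.7454) ≈ 0.5921
After 'flag': P(supplier A) = 0.15·0.5921 / (0.15·0.5921 + 0.8·0.4079) ≈ 0.2139
After 'pass': P(supplier A) = 0.85·0.2139 / (0.85·0.2139 + 0.2·0.7861) ≈ 0.5363

0.536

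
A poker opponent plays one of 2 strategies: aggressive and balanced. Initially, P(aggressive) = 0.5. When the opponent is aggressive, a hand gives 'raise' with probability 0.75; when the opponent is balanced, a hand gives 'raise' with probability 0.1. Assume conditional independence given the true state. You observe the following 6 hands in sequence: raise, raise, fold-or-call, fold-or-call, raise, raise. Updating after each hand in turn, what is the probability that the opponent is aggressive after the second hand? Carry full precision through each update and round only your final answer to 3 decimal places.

0.983

After 'raise': P(aggressive) = 0.75·0.5000 / (0.75·0.5000 + 0.1·0.5000) ≈ 0.8824
After 'raise': P(aggressive) = 0.75·0.8824 / (0.75·0.8824 + 0.1·0.1176) ≈ 0.9825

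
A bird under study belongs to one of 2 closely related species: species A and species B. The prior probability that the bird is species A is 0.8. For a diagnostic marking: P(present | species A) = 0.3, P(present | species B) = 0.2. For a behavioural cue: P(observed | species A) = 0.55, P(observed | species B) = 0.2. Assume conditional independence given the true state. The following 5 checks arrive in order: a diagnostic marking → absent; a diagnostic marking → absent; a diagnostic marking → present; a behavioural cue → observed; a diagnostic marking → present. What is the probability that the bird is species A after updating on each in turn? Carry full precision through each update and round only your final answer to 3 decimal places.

After a diagnostic marking='absent': P(species A) = 0.7·0.8000 / (0.7·0.8000 + 0.8·0.2000) ≈ 0.7778
After a diagnostic marking='absent': P(species A) = 0.7·0.7778 / (0.7·0.7778 + 0.8·0.2222) ≈ 0.7538
After a diagnostic marking='present': P(species A) = 0.3·0.7538 / (0.3·0.7538 + 0.2·0.2462) ≈ 0.8212
After a behavioural cue='observed': P(species A) = 0.55·0.8212 / (0.55·0.8212 + 0.2·0.1788) ≈ 0.9266
After a diagnostic marking='present': P(species A) = 0.3·0.9266 / (0.3·0.9266 + 0.2·0.0734) ≈ 0.9499

0.950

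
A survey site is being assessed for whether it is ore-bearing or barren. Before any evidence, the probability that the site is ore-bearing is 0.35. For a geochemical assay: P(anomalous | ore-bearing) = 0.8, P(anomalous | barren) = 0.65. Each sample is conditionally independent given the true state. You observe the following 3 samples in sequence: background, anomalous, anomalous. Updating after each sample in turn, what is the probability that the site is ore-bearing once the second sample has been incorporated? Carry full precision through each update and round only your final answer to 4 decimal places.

After 'background': P(ore) = 0.2·0.3500 / (0.2·0.3500 + 0.35·0.6500) ≈ 0.2353
After 'anomalous': P(ore) = 0.8·0.2353 / (0.8·0.2353 + 0.65·0.7647) ≈ 0.2747

0.2747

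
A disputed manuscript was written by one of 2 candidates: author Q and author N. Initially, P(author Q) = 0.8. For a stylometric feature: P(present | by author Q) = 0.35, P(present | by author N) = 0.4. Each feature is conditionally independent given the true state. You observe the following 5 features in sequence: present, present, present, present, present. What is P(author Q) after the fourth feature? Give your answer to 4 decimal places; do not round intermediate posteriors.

After 'present': P(author Q) = 0.35·0.8000 / (0.35·0.8000 + 0.4·0.2000) ≈ 0.7778
After 'present': P(author Q) = 0.35·0.7778 / (0.35·0.7778 + 0.4·0.2222) ≈ 0.7538
After 'present': P(author Q) = 0.35·0.7538 / (0.35·0.7538 + 0.4·0.2462) ≈ 0.7282
After 'present': P(author Q) = 0.35·0.7282 / (0.35·0.7282 + 0.4·0.2718) ≈ 0.7010

0.7010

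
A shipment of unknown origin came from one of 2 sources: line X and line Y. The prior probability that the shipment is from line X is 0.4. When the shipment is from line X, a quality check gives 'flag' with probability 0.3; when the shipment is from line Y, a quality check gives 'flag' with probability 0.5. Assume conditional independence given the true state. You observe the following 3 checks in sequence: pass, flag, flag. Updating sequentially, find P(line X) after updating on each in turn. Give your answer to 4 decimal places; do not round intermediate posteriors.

Apply Bayes' rule sequentially, carrying P(line X) forward.
After 'pass': P(line X) = 0.7·0.4000 / (0.7·0.4000 + 0.5·0.6000) ≈ 0.4828
After 'flag': P(line X) = 0.3·0.4828 / (0.3·0.4828 + 0.5·0.5172) ≈ 0.3590
After 'flag': P(line X) = 0.3·0.3590 / (0.3·0.3590 + 0.5·0.6410) ≈ 0.2515

0.2515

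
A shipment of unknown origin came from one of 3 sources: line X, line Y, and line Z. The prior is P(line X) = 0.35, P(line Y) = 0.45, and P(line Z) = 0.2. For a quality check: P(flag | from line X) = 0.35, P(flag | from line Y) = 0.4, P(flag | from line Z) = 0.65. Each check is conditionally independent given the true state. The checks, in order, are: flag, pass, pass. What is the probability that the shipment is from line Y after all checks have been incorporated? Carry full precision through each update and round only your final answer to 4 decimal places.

Apply Bayes' rule sequentially, carrying P(line Y) forward.
After 'flag': normaliser = 0.35·0.3500 + 0.4·0.4500 + 0.65·0.2000; P(line X) ≈ 0.2832, P(line Y) ≈ 0.4162, P(line Z) ≈ 0.3006
After 'pass': normaliser = 0.65·0.2832 + 0.6·0.4162 + 0.35·0.3006; P(line X) ≈ 0.3416, P(line Y) ≈ 0.4633, P(line Z) ≈ 0.1952
After 'pass': normaliser = 0.65·0.3416 + 0.6·0.4633 + 0.35·0.1952; P(line X) ≈ 0.3907, P(line Y) ≈ 0.4891, P(line Z) ≈ 0.1202

0.4891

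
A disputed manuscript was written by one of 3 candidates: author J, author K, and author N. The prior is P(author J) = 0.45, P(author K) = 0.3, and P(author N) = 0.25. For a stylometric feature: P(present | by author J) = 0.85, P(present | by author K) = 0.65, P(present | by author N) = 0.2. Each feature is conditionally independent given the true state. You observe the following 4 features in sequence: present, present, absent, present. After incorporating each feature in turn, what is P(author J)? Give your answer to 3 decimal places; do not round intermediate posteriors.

After 'present': normaliser = 0.85·0.4500 + 0.65·0.3000 + 0.2·0.2500; P(author J) ≈ 0.6096, P(author K) ≈ 0.3108, P(author N) ≈ 0.0797
After 'present': normaliser = 0.85·0.6096 + 0.65·0.3108 + 0.2·0.0797; P(author J) ≈ 0.7039, P(author K) ≈ 0.2744, P(author N) ≈ 0.0217
After 'absent': normaliser = 0.15·0.7039 + 0.35·0.2744 + 0.8·0.0217; P(author J) ≈ 0.4822, P(author K) ≈ 0.4387, P(author N) ≈ 0.0791
After 'present': normaliser = 0.85·0.4822 + 0.65·0.4387 + 0.2·0.0791; P(author J) ≈ 0.5766, P(author K) ≈ 0.4011, P(author N) ≈ 0.0223

0.577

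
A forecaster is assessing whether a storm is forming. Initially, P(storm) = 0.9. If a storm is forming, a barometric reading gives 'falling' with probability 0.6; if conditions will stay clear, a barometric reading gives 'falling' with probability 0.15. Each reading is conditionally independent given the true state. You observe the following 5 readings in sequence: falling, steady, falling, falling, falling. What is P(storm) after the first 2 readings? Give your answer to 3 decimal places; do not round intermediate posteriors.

0.944

After 'falling': P(storm) = 0.6·0.9000 / (0.6·0.9000 + 0.15·0.1000) ≈ 0.9730
After 'steady': P(storm) = 0.4·0.9730 / (0.4·0.9730 + 0.85·0.0270) ≈ 0.9443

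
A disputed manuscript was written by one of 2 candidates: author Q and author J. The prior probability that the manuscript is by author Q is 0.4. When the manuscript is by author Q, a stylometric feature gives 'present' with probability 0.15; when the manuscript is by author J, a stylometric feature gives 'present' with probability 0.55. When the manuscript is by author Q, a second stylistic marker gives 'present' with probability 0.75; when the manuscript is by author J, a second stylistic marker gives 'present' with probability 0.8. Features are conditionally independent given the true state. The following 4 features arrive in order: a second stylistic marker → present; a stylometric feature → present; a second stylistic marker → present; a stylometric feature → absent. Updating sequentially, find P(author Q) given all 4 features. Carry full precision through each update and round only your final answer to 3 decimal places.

After a second stylistic marker='present': P(author Q) = 0.75·0.4000 / (0.75·0.4000 + 0.8·0.6000) ≈ 0.3846
After a stylometric feature='present': P(author Q) = 0.15·0.3846 / (0.15·0.3846 + 0.55·0.6154) ≈ 0.1456
After a second stylistic marker='present': P(author Q) = 0.75·0.1456 / (0.75·0.1456 + 0.8·0.8544) ≈ 0.1378
After a stylometric feature='absent': P(author Q) = 0.85·0.1378 / (0.85·0.1378 + 0.45·0.8622) ≈ 0.2319

0.232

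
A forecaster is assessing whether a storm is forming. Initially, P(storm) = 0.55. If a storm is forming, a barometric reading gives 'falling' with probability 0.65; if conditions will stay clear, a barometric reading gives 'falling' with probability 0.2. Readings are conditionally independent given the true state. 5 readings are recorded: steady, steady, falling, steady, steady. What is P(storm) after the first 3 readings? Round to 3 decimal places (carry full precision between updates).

Each posterior becomes the prior for the next update.
After 'steady': P(storm) = 0.35·0.5500 / (0.35·0.5500 + 0.8·0.4500) ≈ 0.3484
After 'steady': P(storm) = 0.35·0.3484 / (0.35·0.3484 + 0.8·0.6516) ≈ 0.1896
After 'falling': P(storm) = 0.65·0.1896 / (0.65·0.1896 + 0.2·0.8104) ≈ 0.4319

0.432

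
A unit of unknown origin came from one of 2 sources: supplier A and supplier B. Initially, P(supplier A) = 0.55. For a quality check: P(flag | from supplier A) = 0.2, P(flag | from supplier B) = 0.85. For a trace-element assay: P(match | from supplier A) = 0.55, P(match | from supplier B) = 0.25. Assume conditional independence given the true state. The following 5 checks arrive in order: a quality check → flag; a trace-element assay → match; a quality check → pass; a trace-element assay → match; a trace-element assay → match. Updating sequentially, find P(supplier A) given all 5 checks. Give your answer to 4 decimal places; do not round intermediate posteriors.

0.9423

After a quality check='flag': P(supplier A) = 0.2·0.5500 / (0.2·0.5500 + 0.85·0.4500) ≈ 0.2234
After a trace-element assay='match': P(supplier A) = 0.55·0.2234 / (0.55·0.2234 + 0.25·0.7766) ≈ 0.3875
After a quality check='pass': P(supplier A) = 0.8·0.3875 / (0.8·0.3875 + 0.15·0.6125) ≈ 0.7714
After a trace-element assay='match': P(supplier A) = 0.55·0.7714 / (0.55·0.7714 + 0.25·0.2286) ≈ 0.8813
After a trace-element assay='match': P(supplier A) = 0.55·0.8813 / (0.55·0.8813 + 0.25·0.1187) ≈ 0.9423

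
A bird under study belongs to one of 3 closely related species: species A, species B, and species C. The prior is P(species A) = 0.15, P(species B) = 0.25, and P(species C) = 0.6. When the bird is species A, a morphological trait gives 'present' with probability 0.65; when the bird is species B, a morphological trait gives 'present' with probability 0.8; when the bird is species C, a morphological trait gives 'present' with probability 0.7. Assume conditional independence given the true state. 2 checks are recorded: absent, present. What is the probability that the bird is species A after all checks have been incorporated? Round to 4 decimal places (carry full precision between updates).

After 'absent': normaliser = 0.35·0.1500 + 0.2·0.2500 + 0.3·0.6000; P(species A) ≈ 0.1858, P(species B) ≈ 0.1770, P(species C) ≈ 0.6372
After 'present': normaliser = 0.65·0.1858 + 0.8·0.1770 + 0.7·0.6372; P(species A) ≈ 0.1705, P(species B) ≈ 0.1999, P(species C) ≈ 0.6296

0.1705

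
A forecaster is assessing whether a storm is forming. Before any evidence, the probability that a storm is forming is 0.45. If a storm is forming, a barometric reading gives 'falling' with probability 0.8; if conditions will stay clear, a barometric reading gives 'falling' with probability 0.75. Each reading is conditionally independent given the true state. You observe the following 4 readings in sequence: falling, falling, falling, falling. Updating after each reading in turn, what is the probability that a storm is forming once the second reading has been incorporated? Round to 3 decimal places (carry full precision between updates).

After 'falling': P(storm) = 0.8·0.4500 / (0.8·0.4500 + 0.75·0.5500) ≈ 0.4660
After 'falling': P(storm) = 0.8·0.4660 / (0.8·0.4660 + 0.75·0.5340) ≈ 0.4821

0.482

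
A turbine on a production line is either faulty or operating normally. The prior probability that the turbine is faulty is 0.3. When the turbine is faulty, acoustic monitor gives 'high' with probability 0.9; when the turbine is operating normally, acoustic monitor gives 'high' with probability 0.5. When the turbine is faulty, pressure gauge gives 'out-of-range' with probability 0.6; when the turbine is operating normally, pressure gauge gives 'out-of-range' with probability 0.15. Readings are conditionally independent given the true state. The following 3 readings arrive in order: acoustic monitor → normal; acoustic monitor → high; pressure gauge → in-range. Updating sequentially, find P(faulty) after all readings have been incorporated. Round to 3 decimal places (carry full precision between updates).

0.068

After acoustic monitor='normal': P(faulty) = 0.1·0.3000 / (0.1·0.3000 + 0.5·0.7000) ≈ 0.0789
After acoustic monitor='high': P(faulty) = 0.9·0.0789 / (0.9·0.0789 + 0.5·0.9211) ≈ 0.1337
After pressure gauge='in-range': P(faulty) = 0.4·0.1337 / (0.4·0.1337 + 0.85·0.8663) ≈ 0.0677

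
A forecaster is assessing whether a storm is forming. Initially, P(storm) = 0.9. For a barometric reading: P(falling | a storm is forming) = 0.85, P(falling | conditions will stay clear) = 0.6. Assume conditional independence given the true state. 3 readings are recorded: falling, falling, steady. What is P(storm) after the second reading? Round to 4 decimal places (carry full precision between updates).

0.9475

After 'falling': P(storm) = 0.85·0.9000 / (0.85·0.9000 + 0.6·0.1000) ≈ 0.9273
After 'falling': P(storm) = 0.85·0.9273 / (0.85·0.9273 + 0.6·0.0727) ≈ 0.9475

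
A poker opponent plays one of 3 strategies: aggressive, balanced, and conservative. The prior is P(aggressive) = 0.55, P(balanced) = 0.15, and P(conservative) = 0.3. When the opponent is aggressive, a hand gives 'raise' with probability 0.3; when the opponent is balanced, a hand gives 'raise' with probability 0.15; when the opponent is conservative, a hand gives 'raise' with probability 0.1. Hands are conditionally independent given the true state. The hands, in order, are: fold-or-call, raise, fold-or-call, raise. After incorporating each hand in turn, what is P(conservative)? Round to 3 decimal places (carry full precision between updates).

After 'fold-or-call': normaliser = 0.7·0.5500 + 0.85·0.1500 + 0.9·0.3000; P(aggressive) ≈ 0.4920, P(balanced) ≈ 0.1629, P(conservative) ≈ 0.3450
After 'raise': normaliser = 0.3·0.4920 + 0.15·0.1629 + 0.1·0.3450; P(aggressive) ≈ 0.7146, P(balanced) ≈ 0.1183, P(conservative) ≈ 0.1671
After 'fold-or-call': normaliser = 0.7·0.7146 + 0.85·0.1183 + 0.9·0.1671; P(aggressive) ≈ 0.6659, P(balanced) ≈ 0.1339, P(conservative) ≈ 0.2002
After 'raise': normaliser = 0.3·0.6659 + 0.15·0.1339 + 0.1·0.2002; P(aggressive) ≈ 0.8328, P(balanced) ≈ 0.0837, P(conservative) ≈ 0.0834

0.083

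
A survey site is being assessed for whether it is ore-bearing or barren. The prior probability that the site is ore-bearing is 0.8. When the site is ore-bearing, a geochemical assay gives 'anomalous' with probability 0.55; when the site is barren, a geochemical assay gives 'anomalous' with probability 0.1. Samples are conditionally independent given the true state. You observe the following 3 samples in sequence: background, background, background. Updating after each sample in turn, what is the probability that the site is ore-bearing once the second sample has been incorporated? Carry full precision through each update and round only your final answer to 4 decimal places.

Apply Bayes' rule sequentially, carrying P(ore) forward.
After 'background': P(ore) = 0.45·0.8000 / (0.45·0.8000 + 0.9·0.2000) ≈ 0.6667
After 'background': P(ore) = 0.45·0.6667 / (0.45·0.6667 + 0.9·0.3333) ≈ 0.5000

0.5000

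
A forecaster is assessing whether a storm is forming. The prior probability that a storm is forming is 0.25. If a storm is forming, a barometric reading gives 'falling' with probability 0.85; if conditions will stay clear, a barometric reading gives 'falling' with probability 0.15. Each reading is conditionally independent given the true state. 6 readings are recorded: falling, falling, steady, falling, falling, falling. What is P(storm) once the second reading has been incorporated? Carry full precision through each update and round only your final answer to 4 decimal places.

0.9146

After 'falling': P(storm) = 0.85·0.2500 / (0.85·0.2500 + 0.15·0.7500) ≈ 0.6538
After 'falling': P(storm) = 0.85·0.6538 / (0.85·0.6538 + 0.15·0.3462) ≈ 0.9146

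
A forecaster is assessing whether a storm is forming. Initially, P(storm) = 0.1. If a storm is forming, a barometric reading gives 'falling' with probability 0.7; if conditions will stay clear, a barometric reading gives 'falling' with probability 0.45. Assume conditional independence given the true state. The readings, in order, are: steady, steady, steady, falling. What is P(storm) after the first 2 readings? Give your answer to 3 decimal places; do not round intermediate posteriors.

0.032

After 'steady': P(storm) = 0.3·0.1000 / (0.3·0.1000 + 0.55·0.9000) ≈ 0.0571
After 'steady': P(storm) = 0.3·0.0571 / (0.3·0.0571 + 0.55·0.9429) ≈ 0.0320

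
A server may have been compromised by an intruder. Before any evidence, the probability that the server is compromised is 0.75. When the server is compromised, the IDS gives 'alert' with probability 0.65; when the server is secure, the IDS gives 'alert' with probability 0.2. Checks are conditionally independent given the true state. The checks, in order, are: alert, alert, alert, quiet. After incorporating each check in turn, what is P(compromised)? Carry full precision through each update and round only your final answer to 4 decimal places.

0.9783

Each posterior becomes the prior for the next update.
After 'alert': P(compromised) = 0.65·0.7500 / (0.65·0.7500 + 0.2·0.2500) ≈ 0.9070
After 'alert': P(compromised) = 0.65·0.9070 / (0.65·0.9070 + 0.2·0.0930) ≈ 0.9694
After 'alert': P(compromised) = 0.65·0.9694 / (0.65·0.9694 + 0.2·0.0306) ≈ 0.9904
After 'quiet': P(compromised) = 0.35·0.9904 / (0.35·0.9904 + 0.8·0.0096) ≈ 0.9783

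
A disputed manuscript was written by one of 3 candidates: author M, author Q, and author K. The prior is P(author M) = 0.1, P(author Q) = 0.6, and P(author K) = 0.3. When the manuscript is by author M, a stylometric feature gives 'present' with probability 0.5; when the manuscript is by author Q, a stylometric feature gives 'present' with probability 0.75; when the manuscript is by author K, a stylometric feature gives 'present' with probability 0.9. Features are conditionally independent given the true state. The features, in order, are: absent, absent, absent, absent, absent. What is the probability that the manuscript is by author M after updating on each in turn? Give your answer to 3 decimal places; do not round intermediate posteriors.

After 'absent': normaliser = 0.5·0.1000 + 0.25·0.6000 + 0.1·0.3000; P(author M) ≈ 0.2174, P(author Q) ≈ 0.6522, P(author K) ≈ 0.1304
After 'absent': normaliser = 0.5·0.2174 + 0.25·0.6522 + 0.1·0.1304; P(author M) ≈ 0.3817, P(author Q) ≈ 0.5725, P(author K) ≈ 0.0458
After 'absent': normaliser = 0.5·0.3817 + 0.25·0.5725 + 0.1·0.0458; P(author M) ≈ 0.5637, P(author Q) ≈ 0.4228, P(author K) ≈ 0.0135
After 'absent': normaliser = 0.5·0.5637 + 0.25·0.4228 + 0.1·0.0135; P(author M) ≈ 0.7247, P(author Q) ≈ 0.2718, P(author K) ≈ 0.0035
After 'absent': normaliser = 0.5·0.7247 + 0.25·0.2718 + 0.1·0.0035; P(author M) ≈ 0.8414, P(author Q) ≈ 0.1578, P(author K) ≈ 0.0008

0.841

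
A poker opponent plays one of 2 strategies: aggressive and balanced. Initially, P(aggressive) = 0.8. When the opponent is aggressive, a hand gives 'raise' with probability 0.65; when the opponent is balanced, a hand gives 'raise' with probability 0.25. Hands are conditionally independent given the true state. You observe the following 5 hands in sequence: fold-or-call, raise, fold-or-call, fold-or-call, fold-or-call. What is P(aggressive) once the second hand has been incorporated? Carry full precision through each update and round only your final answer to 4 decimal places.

After 'fold-or-call': P(aggressive) = 0.35·0.8000 / (0.35·0.8000 + 0.75·0.2000) ≈ 0.6512
After 'raise': P(aggressive) = 0.65·0.6512 / (0.65·0.6512 + 0.25·0.3488) ≈ 0.8292

0.8292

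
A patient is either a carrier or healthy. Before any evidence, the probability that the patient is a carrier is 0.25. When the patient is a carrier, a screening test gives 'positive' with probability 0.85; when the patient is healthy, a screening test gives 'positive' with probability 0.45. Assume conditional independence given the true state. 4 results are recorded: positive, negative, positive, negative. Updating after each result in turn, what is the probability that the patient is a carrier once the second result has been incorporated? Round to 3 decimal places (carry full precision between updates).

0.147

Each posterior becomes the prior for the next update.
After 'positive': P(carrier) = 0.85·0.2500 / (0.85·0.2500 + 0.45·0.7500) ≈ 0.3864
After 'negative': P(carrier) = 0.15·0.3864 / (0.15·0.3864 + 0.55·0.6136) ≈ 0.1466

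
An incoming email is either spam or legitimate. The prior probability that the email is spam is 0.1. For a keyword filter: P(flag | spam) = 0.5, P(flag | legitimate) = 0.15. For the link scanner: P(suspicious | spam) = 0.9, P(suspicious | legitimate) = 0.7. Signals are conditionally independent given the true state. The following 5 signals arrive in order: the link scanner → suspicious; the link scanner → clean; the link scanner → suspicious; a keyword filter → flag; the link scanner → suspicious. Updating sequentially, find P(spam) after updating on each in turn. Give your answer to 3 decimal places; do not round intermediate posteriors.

Apply Bayes' rule sequentially, carrying P(spam) forward.
After the link scanner='suspicious': P(spam) = 0.9·0.1000 / (0.9·0.1000 + 0.7·0.9000) ≈ 0.1250
After the link scanner='clean': P(spam) = 0.1·0.1250 / (0.1·0.1250 + 0.3·0.8750) ≈ 0.0455
After the link scanner='suspicious': P(spam) = 0.9·0.0455 / (0.9·0.0455 + 0.7·0.9545) ≈ 0.0577
After a keyword filter='flag': P(spam) = 0.5·0.0577 / (0.5·0.0577 + 0.15·0.9423) ≈ 0.1695
After the link scanner='suspicious': P(spam) = 0.9·0.1695 / (0.9·0.1695 + 0.7·0.8305) ≈ 0.2079

0.208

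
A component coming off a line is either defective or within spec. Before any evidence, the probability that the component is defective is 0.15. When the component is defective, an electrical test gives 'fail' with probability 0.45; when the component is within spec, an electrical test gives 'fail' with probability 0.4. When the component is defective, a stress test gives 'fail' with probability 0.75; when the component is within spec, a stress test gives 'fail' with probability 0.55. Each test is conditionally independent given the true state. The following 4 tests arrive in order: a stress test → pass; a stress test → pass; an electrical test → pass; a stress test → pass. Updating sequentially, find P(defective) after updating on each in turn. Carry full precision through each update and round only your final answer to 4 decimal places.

0.0270

After a stress test='pass': P(defective) = 0.25·0.1500 / (0.25·0.1500 + 0.45·0.8500) ≈ 0.0893
After a stress test='pass': P(defective) = 0.25·0.0893 / (0.25·0.0893 + 0.45·0.9107) ≈ 0.0517
After an electrical test='pass': P(defective) = 0.55·0.0517 / (0.55·0.0517 + 0.6·0.9483) ≈ 0.0476
After a stress test='pass': P(defective) = 0.25·0.0476 / (0.25·0.0476 + 0.45·0.9524) ≈ 0.0270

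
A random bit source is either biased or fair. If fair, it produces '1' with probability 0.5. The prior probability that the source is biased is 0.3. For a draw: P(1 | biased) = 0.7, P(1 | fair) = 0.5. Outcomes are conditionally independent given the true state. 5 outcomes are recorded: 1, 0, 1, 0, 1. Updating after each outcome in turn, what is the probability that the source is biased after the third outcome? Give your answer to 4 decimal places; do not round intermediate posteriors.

0.3351

After '1': P(biased) = 0.7·0.3000 / (0.7·0.3000 + 0.5·0.7000) ≈ 0.3750
After '0': P(biased) = 0.3·0.3750 / (0.3·0.3750 + 0.5·0.6250) ≈ 0.2647
After '1': P(biased) = 0.7·0.2647 / (0.7·0.2647 + 0.5·0.7353) ≈ 0.3351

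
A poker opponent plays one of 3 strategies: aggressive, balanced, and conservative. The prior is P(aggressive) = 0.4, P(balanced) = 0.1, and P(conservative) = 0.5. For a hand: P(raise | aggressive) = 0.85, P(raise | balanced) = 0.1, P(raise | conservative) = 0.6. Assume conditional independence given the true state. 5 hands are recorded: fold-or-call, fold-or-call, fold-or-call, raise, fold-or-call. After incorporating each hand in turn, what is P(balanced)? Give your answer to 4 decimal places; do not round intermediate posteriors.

Each posterior becomes the prior for the next update.
After 'fold-or-call': normaliser = 0.15·0.4000 + 0.9·0.1000 + 0.4·0.5000; P(aggressive) ≈ 0.1714, P(balanced) ≈ 0.2571, P(conservative) ≈ 0.5714
After 'fold-or-call': normaliser = 0.15·0.1714 + 0.9·0.2571 + 0.4·0.5714; P(aggressive) ≈ 0.0529, P(balanced) ≈ 0.4765, P(conservative) ≈ 0.4706
After 'fold-or-call': normaliser = 0.15·0.0529 + 0.9·0.4765 + 0.4·0.4706; P(aggressive) ≈ 0.0127, P(balanced) ≈ 0.6861, P(conservative) ≈ 0.3012
After 'raise': normaliser = 0.85·0.0127 + 0.1·0.6861 + 0.6·0.3012; P(aggressive) ≈ 0.0415, P(balanced) ≈ 0.2638, P(conservative) ≈ 0.6947
After 'fold-or-call': normaliser = 0.15·0.0415 + 0.9·0.2638 + 0.4·0.6947; P(aggressive) ≈ 0.0119, P(balanced) ≈ 0.4552, P(conservative) ≈ 0.5328

0.4552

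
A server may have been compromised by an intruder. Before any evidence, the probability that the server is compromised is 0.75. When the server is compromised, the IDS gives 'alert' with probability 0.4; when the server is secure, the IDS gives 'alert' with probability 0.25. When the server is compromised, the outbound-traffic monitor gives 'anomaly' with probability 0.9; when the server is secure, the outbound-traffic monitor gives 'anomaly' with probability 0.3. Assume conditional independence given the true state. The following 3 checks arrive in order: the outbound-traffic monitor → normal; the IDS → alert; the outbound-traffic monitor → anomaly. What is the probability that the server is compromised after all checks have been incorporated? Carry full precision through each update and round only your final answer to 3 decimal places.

After the outbound-traffic monitor='normal': P(compromised) = 0.1·0.7500 / (0.1·0.7500 + 0.7·0.2500) ≈ 0.3000
After the IDS='alert': P(compromised) = 0.4·0.3000 / (0.4·0.3000 + 0.25·0.7000) ≈ 0.4068
After the outbound-traffic monitor='anomaly': P(compromised) = 0.9·0.4068 / (0.9·0.4068 + 0.3·0.5932) ≈ 0.6729

0.673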